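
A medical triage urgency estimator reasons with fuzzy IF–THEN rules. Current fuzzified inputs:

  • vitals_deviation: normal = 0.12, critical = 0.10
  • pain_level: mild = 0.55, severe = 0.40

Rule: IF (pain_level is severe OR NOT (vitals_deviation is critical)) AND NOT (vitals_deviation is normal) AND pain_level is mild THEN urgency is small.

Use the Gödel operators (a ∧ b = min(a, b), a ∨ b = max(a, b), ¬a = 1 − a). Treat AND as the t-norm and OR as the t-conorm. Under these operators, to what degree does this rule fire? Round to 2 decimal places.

0.55

firing strength: (severe=0.40 OR ¬critical=1−0.10=0.90) = 0.90; AND[min(a, b)] with ¬normal=1−0.12=0.88, mild=0.55 → w = 0.55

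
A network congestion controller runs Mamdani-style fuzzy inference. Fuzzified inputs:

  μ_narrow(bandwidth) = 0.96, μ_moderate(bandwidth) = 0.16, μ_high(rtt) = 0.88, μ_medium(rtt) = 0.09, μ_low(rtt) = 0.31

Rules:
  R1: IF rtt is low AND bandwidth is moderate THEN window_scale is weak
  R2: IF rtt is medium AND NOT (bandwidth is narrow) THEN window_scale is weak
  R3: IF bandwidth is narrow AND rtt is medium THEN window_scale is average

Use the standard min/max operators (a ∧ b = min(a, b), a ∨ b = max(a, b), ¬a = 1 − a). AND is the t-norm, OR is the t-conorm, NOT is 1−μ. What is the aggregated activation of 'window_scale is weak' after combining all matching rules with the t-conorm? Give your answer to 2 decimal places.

0.16

R1: low=0.31, moderate=0.16; AND[min(a, b)] → w = 0.16
R2: medium=0.09, ¬narrow=1−0.96=0.04; AND[min(a, b)] → w = 0.04
R3: narrow=0.96, medium=0.09; AND[min(a, b)] → w = 0.09
Rules with consequent 'weak': {R1, R2} → strengths 0.16, 0.04
Aggregate via t-conorm [max(a, b)]: 0.16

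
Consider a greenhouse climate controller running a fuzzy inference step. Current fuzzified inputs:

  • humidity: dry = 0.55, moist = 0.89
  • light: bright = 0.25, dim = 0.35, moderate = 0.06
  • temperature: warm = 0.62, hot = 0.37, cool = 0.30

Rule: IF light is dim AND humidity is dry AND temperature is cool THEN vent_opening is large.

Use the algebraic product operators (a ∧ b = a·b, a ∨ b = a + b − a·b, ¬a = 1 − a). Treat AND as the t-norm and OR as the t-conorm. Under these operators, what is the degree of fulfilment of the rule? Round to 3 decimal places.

firing strength: dim=0.35, dry=0.55, cool=0.30; AND[a·b] → w = 0.0577

0.058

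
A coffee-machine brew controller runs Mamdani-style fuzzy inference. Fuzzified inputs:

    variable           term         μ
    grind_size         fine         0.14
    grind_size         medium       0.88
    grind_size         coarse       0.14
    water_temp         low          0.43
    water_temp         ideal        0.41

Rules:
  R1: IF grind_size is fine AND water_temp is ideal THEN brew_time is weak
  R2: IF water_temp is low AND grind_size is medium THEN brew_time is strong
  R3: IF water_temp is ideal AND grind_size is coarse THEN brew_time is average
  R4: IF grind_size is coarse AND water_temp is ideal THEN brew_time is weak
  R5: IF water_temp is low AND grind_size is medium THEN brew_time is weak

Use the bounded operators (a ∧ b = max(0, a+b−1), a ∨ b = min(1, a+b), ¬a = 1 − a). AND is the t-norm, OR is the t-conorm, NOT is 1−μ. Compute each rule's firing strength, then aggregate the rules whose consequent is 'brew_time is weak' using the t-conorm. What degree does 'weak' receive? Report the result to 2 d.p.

R1: fine=0.14, ideal=0.41; AND[max(0, a+b−1)] → w = 0.00
R2: low=0.43, medium=0.88; AND[max(0, a+b−1)] → w = 0.31
R3: ideal=0.41, coarse=0.14; AND[max(0, a+b−1)] → w = 0.00
R4: coarse=0.14, ideal=0.41; AND[max(0, a+b−1)] → w = 0.00
R5: low=0.43, medium=0.88; AND[max(0, a+b−1)] → w = 0.31
Rules with consequent 'weak': {R1, R4, R5} → strengths 0.00, 0.00, 0.31
Aggregate via t-conorm [min(1, a+b)]: 0.31

0.31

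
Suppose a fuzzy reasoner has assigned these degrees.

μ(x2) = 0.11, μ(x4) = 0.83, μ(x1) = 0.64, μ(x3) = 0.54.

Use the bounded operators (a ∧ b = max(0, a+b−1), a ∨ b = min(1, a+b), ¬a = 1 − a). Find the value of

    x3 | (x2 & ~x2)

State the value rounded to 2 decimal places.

~x2 = 1 − 0.11 = 0.89
x2 & ~x2 = max(0, a+b−1) on (0.11, 0.89) = 0.00
x3 | (x2 & ~x2) = min(1, a+b) on (0.54, 0.00) = 0.54

0.54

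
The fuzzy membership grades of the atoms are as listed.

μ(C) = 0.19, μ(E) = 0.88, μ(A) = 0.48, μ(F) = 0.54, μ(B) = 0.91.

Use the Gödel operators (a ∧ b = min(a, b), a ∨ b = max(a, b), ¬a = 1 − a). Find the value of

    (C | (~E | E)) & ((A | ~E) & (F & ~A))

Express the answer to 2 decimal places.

~E = 1 − 0.88 = 0.12
~E | E = max(a, b) on (0.12, 0.88) = 0.88
C | (~E | E) = max(a, b) on (0.19, 0.88) = 0.88
~E = 1 − 0.88 = 0.12
A | ~E = max(a, b) on (0.48, 0.12) = 0.48
~A = 1 − 0.48 = 0.52
F & ~A = min(a, b) on (0.54, 0.52) = 0.52
(A | ~E) & (F & ~A) = min(a, b) on (0.48, 0.52) = 0.48
(C | (~E | E)) & ((A | ~E) & (F & ~A)) = min(a, b) on (0.88, 0.48) = 0.48

0.48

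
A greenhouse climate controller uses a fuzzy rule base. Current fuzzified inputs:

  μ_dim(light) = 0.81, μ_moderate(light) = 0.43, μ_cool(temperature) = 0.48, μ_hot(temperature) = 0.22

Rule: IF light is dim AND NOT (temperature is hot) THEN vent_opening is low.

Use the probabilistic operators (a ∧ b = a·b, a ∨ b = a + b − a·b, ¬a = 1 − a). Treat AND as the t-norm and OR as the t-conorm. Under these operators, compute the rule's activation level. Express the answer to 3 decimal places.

0.632

firing strength: dim=0.81, ¬hot=1−0.22=0.78; AND[a·b] → w = 0.6318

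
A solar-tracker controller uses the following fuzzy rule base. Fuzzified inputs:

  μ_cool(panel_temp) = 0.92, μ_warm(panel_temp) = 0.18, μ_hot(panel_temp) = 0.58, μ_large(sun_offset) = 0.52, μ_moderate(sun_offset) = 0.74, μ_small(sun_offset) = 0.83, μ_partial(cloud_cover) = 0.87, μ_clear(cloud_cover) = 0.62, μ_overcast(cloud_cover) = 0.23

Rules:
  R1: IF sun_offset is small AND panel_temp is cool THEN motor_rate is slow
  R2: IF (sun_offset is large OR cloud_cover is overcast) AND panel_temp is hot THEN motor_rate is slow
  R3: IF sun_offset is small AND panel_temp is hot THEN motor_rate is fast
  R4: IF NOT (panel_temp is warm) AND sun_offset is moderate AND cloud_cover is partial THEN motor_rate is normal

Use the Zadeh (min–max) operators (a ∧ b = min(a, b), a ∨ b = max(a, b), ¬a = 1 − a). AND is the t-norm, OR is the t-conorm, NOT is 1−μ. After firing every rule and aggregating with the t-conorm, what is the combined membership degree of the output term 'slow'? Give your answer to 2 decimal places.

R1: small=0.83, cool=0.92; AND[min(a, b)] → w = 0.83
R2: (large=0.52 OR overcast=0.23) = 0.52; AND[min(a, b)] with hot=0.58 → w = 0.52
R3: small=0.83, hot=0.58; AND[min(a, b)] → w = 0.58
R4: ¬warm=1−0.18=0.82, moderate=0.74, partial=0.87; AND[min(a, b)] → w = 0.74
Rules with consequent 'slow': {R1, R2} → strengths 0.83, 0.52
Aggregate via t-conorm [max(a, b)]: 0.83

0.83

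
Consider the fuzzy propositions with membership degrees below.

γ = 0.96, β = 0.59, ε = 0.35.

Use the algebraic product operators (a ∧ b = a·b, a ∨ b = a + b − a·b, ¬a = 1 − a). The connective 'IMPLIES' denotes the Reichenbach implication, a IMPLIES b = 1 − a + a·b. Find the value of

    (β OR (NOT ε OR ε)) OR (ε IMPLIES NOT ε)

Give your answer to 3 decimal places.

0.989

NOT ε = 1 − 0.3500 = 0.6500
NOT ε OR ε = a + b − a·b on (0.6500, 0.3500) = 0.7725
β OR (NOT ε OR ε) = a + b − a·b on (0.5900, 0.7725) = 0.9067
NOT ε = 1 − 0.3500 = 0.6500
ε IMPLIES NOT ε  [Reichenbach: 1 − a + a·b] with a=0.3500, b=0.6500 → 0.8775
(β OR (NOT ε OR ε)) OR (ε IMPLIES NOT ε) = a + b − a·b on (0.9067, 0.8775) = 0.9886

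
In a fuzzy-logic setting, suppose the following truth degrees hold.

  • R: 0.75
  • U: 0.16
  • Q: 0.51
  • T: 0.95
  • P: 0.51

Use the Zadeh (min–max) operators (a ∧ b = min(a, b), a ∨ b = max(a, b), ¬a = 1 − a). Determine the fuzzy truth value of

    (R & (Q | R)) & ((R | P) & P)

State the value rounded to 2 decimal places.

0.51

Q | R = max(a, b) on (0.51, 0.75) = 0.75
R & (Q | R) = min(a, b) on (0.75, 0.75) = 0.75
R | P = max(a, b) on (0.75, 0.51) = 0.75
(R | P) & P = min(a, b) on (0.75, 0.51) = 0.51
(R & (Q | R)) & ((R | P) & P) = min(a, b) on (0.75, 0.51) = 0.51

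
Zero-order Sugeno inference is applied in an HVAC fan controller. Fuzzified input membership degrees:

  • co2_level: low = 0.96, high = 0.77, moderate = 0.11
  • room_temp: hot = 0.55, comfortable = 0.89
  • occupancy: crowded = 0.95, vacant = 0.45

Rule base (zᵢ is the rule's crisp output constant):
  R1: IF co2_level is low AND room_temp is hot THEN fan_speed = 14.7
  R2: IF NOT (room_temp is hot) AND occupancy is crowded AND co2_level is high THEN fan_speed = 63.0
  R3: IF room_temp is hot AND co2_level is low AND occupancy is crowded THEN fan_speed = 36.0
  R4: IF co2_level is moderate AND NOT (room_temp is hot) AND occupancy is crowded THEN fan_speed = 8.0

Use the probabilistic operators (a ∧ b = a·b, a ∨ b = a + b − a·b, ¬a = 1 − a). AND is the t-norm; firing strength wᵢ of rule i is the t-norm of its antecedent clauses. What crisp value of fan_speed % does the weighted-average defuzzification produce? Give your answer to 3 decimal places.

33.386

R1 (z=14.7): low=0.96, hot=0.55; AND[a·b] → w = 0.5280
R2 (z=63.0): ¬hot=1−0.55=0.45, crowded=0.95, high=0.77; AND[a·b] → w = 0.3292
R3 (z=36.0): hot=0.55, low=0.96, crowded=0.95; AND[a·b] → w = 0.5016
R4 (z=8.0): moderate=0.11, ¬hot=1−0.55=0.45, crowded=0.95; AND[a·b] → w = 0.0470
Weighted average = (0.5280·14.7 + 0.3292·63.0 + 0.5016·36.0 + 0.0470·8.0) / (0.5280 + 0.3292 + 0.5016 + 0.0470)
  = 46.9334 / 1.4058 = 33.386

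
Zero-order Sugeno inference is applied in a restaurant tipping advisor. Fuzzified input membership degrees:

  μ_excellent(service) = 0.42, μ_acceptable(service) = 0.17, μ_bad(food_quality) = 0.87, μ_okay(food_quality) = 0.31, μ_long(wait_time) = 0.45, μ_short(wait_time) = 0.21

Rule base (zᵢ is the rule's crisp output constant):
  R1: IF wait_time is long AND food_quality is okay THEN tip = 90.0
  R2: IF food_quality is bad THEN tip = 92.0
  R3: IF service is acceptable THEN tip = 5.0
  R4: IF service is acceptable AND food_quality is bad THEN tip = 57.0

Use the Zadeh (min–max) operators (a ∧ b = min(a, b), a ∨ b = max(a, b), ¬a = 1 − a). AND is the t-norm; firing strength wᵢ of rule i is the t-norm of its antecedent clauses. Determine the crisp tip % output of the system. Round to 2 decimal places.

77.95

R1 (z=90.0): long=0.45, okay=0.31; AND[min(a, b)] → w = 0.31
R2 (z=92.0): bad=0.87 → w = 0.87
R3 (z=5.0): acceptable=0.17 → w = 0.17
R4 (z=57.0): acceptable=0.17, bad=0.87; AND[min(a, b)] → w = 0.17
Weighted average = (0.31·90.0 + 0.87·92.0 + 0.17·5.0 + 0.17·57.0) / (0.31 + 0.87 + 0.17 + 0.17)
  = 118.4800 / 1.5200 = 77.95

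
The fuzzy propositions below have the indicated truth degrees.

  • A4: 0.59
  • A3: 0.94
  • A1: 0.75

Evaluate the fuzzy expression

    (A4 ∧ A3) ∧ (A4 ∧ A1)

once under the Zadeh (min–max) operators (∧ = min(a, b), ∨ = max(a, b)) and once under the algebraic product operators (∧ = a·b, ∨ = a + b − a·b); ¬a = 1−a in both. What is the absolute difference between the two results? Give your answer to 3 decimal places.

Under Zadeh (min–max):
  A4 ∧ A3 = min(a, b) on (0.59, 0.94) = 0.59
  A4 ∧ A1 = min(a, b) on (0.59, 0.75) = 0.59
  (A4 ∧ A3) ∧ (A4 ∧ A1) = min(a, b) on (0.59, 0.59) = 0.59
  → value = 0.5900
Under algebraic product:
  A4 ∧ A3 = a·b on (0.5900, 0.9400) = 0.5546
  A4 ∧ A1 = a·b on (0.5900, 0.7500) = 0.4425
  (A4 ∧ A3) ∧ (A4 ∧ A1) = a·b on (0.5546, 0.4425) = 0.2454
  → value = 0.2454
|0.5900 − 0.2454| = 0.345

0.345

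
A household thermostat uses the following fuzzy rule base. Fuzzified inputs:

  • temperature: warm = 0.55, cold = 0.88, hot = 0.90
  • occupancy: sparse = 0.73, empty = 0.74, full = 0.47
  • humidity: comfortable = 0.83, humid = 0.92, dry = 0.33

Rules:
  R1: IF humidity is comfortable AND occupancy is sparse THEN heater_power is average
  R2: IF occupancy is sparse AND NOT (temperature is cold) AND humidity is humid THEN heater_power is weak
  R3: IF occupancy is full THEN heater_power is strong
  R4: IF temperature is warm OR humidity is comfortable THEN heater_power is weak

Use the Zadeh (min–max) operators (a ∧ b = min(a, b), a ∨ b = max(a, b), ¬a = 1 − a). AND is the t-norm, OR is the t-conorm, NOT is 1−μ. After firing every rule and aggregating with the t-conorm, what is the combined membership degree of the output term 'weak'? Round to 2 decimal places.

0.83

R1: comfortable=0.83, sparse=0.73; AND[min(a, b)] → w = 0.73
R2: sparse=0.73, ¬cold=1−0.88=0.12, humid=0.92; AND[min(a, b)] → w = 0.12
R3: full=0.47 → w = 0.47
R4: warm=0.55, comfortable=0.83; OR[max(a, b)] → w = 0.83
Rules with consequent 'weak': {R2, R4} → strengths 0.12, 0.83
Aggregate via t-conorm [max(a, b)]: 0.83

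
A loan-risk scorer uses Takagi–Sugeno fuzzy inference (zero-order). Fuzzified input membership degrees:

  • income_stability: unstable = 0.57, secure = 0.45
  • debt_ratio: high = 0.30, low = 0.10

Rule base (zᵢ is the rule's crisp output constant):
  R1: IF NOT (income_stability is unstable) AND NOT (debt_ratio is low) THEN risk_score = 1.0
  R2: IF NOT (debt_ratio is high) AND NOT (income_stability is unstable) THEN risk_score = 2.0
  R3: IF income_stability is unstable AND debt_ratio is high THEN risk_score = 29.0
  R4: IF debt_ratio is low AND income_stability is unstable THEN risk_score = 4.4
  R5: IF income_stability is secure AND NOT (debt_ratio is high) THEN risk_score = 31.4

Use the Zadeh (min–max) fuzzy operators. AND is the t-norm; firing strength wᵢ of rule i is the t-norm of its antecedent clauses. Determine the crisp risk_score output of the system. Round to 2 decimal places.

14.36

R1 (z=1.0): ¬unstable=1−0.57=0.43, ¬low=1−0.10=0.90; AND[min(a, b)] → w = 0.43
R2 (z=2.0): ¬high=1−0.30=0.70, ¬unstable=1−0.57=0.43; AND[min(a, b)] → w = 0.43
R3 (z=29.0): unstable=0.57, high=0.30; AND[min(a, b)] → w = 0.30
R4 (z=4.4): low=0.10, unstable=0.57; AND[min(a, b)] → w = 0.10
R5 (z=31.4): secure=0.45, ¬high=1−0.30=0.70; AND[min(a, b)] → w = 0.45
Weighted average = (0.43·1.0 + 0.43·2.0 + 0.30·29.0 + 0.10·4.4 + 0.45·31.4) / (0.43 + 0.43 + 0.30 + 0.10 + 0.45)
  = 24.5600 / 1.7100 = 14.36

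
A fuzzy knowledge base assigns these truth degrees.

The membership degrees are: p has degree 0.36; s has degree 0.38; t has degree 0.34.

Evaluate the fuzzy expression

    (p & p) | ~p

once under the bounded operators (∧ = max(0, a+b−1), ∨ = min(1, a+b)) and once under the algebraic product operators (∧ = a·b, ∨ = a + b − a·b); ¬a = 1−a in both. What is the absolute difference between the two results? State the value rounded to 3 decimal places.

0.047

Under bounded:
  p & p = max(0, a+b−1) on (0.36, 0.36) = 0.00
  ~p = 1 − 0.36 = 0.64
  (p & p) | ~p = min(1, a+b) on (0.00, 0.64) = 0.64
  → value = 0.6400
Under algebraic product:
  p & p = a·b on (0.3600, 0.3600) = 0.1296
  ~p = 1 − 0.3600 = 0.6400
  (p & p) | ~p = a + b − a·b on (0.1296, 0.6400) = 0.6867
  → value = 0.6867
|0.6400 − 0.6867| = 0.047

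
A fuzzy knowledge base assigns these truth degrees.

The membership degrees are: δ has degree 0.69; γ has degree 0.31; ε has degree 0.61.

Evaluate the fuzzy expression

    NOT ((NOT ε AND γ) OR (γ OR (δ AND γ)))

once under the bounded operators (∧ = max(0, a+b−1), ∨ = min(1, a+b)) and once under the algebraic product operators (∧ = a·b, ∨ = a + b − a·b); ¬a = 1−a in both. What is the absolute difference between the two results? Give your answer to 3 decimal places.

Under bounded:
  NOT ε = 1 − 0.61 = 0.39
  NOT ε AND γ = max(0, a+b−1) on (0.39, 0.31) = 0.00
  δ AND γ = max(0, a+b−1) on (0.69, 0.31) = 0.00
  γ OR (δ AND γ) = min(1, a+b) on (0.31, 0.00) = 0.31
  (NOT ε AND γ) OR (γ OR (δ AND γ)) = min(1, a+b) on (0.00, 0.31) = 0.31
  NOT ((NOT ε AND γ) OR (γ OR (δ AND γ))) = 1 − 0.31 = 0.69
  → value = 0.6900
Under algebraic product:
  NOT ε = 1 − 0.6100 = 0.3900
  NOT ε AND γ = a·b on (0.3900, 0.3100) = 0.1209
  δ AND γ = a·b on (0.6900, 0.3100) = 0.2139
  γ OR (δ AND γ) = a + b − a·b on (0.3100, 0.2139) = 0.4576
  (NOT ε AND γ) OR (γ OR (δ AND γ)) = a + b − a·b on (0.1209, 0.4576) = 0.5232
  NOT ((NOT ε AND γ) OR (γ OR (δ AND γ))) = 1 − 0.5232 = 0.4768
  → value = 0.4768
|0.6900 − 0.4768| = 0.213

0.213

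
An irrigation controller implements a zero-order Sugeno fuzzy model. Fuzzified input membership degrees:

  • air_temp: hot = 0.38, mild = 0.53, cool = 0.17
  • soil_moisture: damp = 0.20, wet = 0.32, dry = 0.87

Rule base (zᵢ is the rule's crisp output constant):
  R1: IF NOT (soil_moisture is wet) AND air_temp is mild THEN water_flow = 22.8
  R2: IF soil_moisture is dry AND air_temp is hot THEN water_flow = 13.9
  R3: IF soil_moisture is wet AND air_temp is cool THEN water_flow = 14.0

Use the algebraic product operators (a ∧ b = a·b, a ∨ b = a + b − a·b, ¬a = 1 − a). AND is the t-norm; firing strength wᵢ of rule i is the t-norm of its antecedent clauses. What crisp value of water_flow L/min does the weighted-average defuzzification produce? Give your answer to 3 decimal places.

R1 (z=22.8): ¬wet=1−0.32=0.68, mild=0.53; AND[a·b] → w = 0.3604
R2 (z=13.9): dry=0.87, hot=0.38; AND[a·b] → w = 0.3306
R3 (z=14.0): wet=0.32, cool=0.17; AND[a·b] → w = 0.0544
Weighted average = (0.3604·22.8 + 0.3306·13.9 + 0.0544·14.0) / (0.3604 + 0.3306 + 0.0544)
  = 13.5741 / 0.7454 = 18.210

18.210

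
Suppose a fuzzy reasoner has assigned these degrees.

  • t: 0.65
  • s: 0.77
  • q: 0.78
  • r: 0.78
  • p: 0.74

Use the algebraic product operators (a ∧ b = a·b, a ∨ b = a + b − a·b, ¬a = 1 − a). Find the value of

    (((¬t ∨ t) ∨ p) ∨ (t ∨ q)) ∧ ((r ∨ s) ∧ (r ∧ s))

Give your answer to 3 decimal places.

¬t = 1 − 0.6500 = 0.3500
¬t ∨ t = a + b − a·b on (0.3500, 0.6500) = 0.7725
(¬t ∨ t) ∨ p = a + b − a·b on (0.7725, 0.7400) = 0.9408
t ∨ q = a + b − a·b on (0.6500, 0.7800) = 0.9230
((¬t ∨ t) ∨ p) ∨ (t ∨ q) = a + b − a·b on (0.9408, 0.9230) = 0.9954
r ∨ s = a + b − a·b on (0.7800, 0.7700) = 0.9494
r ∧ s = a·b on (0.7800, 0.7700) = 0.6006
(r ∨ s) ∧ (r ∧ s) = a·b on (0.9494, 0.6006) = 0.5702
(((¬t ∨ t) ∨ p) ∨ (t ∨ q)) ∧ ((r ∨ s) ∧ (r ∧ s)) = a·b on (0.9954, 0.5702) = 0.5676

0.568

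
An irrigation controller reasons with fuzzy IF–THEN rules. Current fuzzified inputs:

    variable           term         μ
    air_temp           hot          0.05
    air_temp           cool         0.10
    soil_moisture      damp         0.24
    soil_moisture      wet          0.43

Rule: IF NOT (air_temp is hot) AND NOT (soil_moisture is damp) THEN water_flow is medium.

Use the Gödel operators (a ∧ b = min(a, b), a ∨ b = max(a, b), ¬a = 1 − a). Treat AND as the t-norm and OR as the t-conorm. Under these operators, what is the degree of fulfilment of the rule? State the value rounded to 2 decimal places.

0.76

firing strength: ¬hot=1−0.05=0.95, ¬damp=1−0.24=0.76; AND[min(a, b)] → w = 0.76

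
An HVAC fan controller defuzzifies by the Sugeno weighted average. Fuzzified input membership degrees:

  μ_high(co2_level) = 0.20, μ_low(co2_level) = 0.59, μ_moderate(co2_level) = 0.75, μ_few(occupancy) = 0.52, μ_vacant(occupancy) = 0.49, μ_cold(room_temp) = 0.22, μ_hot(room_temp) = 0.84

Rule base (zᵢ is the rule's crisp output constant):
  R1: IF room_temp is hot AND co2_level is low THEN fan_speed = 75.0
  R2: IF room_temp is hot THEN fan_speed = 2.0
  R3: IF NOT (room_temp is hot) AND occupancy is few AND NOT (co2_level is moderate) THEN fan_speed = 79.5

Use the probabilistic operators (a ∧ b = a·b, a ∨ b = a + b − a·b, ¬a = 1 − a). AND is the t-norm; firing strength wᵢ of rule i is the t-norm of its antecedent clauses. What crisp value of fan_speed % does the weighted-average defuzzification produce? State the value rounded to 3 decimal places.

R1 (z=75.0): hot=0.84, low=0.59; AND[a·b] → w = 0.4956
R2 (z=2.0): hot=0.84 → w = 0.8400
R3 (z=79.5): ¬hot=1−0.84=0.16, few=0.52, ¬moderate=1−0.75=0.25; AND[a·b] → w = 0.0208
Weighted average = (0.4956·75.0 + 0.8400·2.0 + 0.0208·79.5) / (0.4956 + 0.8400 + 0.0208)
  = 40.5036 / 1.3564 = 29.861

29.861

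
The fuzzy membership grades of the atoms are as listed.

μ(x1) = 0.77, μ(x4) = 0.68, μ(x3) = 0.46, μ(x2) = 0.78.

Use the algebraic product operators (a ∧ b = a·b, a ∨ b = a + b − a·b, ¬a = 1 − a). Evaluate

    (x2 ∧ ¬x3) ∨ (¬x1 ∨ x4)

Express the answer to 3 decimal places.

0.857

¬x3 = 1 − 0.4600 = 0.5400
x2 ∧ ¬x3 = a·b on (0.7800, 0.5400) = 0.4212
¬x1 = 1 − 0.7700 = 0.2300
¬x1 ∨ x4 = a + b − a·b on (0.2300, 0.6800) = 0.7536
(x2 ∧ ¬x3) ∨ (¬x1 ∨ x4) = a + b − a·b on (0.4212, 0.7536) = 0.8574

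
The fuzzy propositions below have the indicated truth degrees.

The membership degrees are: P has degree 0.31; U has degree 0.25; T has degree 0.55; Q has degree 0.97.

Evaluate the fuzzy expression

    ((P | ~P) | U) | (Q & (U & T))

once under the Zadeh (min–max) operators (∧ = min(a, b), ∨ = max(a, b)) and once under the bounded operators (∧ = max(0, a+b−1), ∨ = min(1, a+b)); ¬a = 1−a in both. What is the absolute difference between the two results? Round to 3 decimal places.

0.310

Under Zadeh (min–max):
  ~P = 1 − 0.31 = 0.69
  P | ~P = max(a, b) on (0.31, 0.69) = 0.69
  (P | ~P) | U = max(a, b) on (0.69, 0.25) = 0.69
  U & T = min(a, b) on (0.25, 0.55) = 0.25
  Q & (U & T) = min(a, b) on (0.97, 0.25) = 0.25
  ((P | ~P) | U) | (Q & (U & T)) = max(a, b) on (0.69, 0.25) = 0.69
  → value = 0.6900
Under bounded:
  ~P = 1 − 0.31 = 0.69
  P | ~P = min(1, a+b) on (0.31, 0.69) = 1.00
  (P | ~P) | U = min(1, a+b) on (1.00, 0.25) = 1.00
  U & T = max(0, a+b−1) on (0.25, 0.55) = 0.00
  Q & (U & T) = max(0, a+b−1) on (0.97, 0.00) = 0.00
  ((P | ~P) | U) | (Q & (U & T)) = min(1, a+b) on (1.00, 0.00) = 1.00
  → value = 1.0000
|0.6900 − 1.0000| = 0.310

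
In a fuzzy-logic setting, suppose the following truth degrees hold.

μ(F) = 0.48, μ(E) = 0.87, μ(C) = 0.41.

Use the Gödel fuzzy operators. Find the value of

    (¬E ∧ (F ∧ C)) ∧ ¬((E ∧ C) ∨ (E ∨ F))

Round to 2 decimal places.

0.13

¬E = 1 − 0.87 = 0.13
F ∧ C = min(a, b) on (0.48, 0.41) = 0.41
¬E ∧ (F ∧ C) = min(a, b) on (0.13, 0.41) = 0.13
E ∧ C = min(a, b) on (0.87, 0.41) = 0.41
E ∨ F = max(a, b) on (0.87, 0.48) = 0.87
(E ∧ C) ∨ (E ∨ F) = max(a, b) on (0.41, 0.87) = 0.87
¬((E ∧ C) ∨ (E ∨ F)) = 1 − 0.87 = 0.13
(¬E ∧ (F ∧ C)) ∧ ¬((E ∧ C) ∨ (E ∨ F)) = min(a, b) on (0.13, 0.13) = 0.13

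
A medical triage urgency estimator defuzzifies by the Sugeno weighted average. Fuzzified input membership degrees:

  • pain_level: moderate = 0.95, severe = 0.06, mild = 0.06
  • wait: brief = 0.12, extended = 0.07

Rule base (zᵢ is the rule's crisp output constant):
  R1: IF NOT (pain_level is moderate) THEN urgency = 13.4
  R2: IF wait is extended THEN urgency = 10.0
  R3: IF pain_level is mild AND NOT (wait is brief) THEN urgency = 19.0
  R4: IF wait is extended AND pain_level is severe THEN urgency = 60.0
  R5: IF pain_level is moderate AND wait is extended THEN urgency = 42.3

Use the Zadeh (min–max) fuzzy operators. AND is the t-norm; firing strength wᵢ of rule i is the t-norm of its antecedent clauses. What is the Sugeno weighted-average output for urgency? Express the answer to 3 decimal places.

R1 (z=13.4): ¬moderate=1−0.95=0.05 → w = 0.05
R2 (z=10.0): extended=0.07 → w = 0.07
R3 (z=19.0): mild=0.06, ¬brief=1−0.12=0.88; AND[min(a, b)] → w = 0.06
R4 (z=60.0): extended=0.07, severe=0.06; AND[min(a, b)] → w = 0.06
R5 (z=42.3): moderate=0.95, extended=0.07; AND[min(a, b)] → w = 0.07
Weighted average = (0.05·13.4 + 0.07·10.0 + 0.06·19.0 + 0.06·60.0 + 0.07·42.3) / (0.05 + 0.07 + 0.06 + 0.06 + 0.07)
  = 9.0710 / 0.3100 = 29.261

29.261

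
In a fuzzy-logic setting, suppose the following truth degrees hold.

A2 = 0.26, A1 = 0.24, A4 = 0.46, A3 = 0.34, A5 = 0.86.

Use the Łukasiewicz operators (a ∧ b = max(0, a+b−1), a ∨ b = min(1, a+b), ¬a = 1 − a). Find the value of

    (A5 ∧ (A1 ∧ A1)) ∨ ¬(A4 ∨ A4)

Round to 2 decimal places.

A1 ∧ A1 = max(0, a+b−1) on (0.24, 0.24) = 0.00
A5 ∧ (A1 ∧ A1) = max(0, a+b−1) on (0.86, 0.00) = 0.00
A4 ∨ A4 = min(1, a+b) on (0.46, 0.46) = 0.92
¬(A4 ∨ A4) = 1 − 0.92 = 0.08
(A5 ∧ (A1 ∧ A1)) ∨ ¬(A4 ∨ A4) = min(1, a+b) on (0.00, 0.08) = 0.08

0.08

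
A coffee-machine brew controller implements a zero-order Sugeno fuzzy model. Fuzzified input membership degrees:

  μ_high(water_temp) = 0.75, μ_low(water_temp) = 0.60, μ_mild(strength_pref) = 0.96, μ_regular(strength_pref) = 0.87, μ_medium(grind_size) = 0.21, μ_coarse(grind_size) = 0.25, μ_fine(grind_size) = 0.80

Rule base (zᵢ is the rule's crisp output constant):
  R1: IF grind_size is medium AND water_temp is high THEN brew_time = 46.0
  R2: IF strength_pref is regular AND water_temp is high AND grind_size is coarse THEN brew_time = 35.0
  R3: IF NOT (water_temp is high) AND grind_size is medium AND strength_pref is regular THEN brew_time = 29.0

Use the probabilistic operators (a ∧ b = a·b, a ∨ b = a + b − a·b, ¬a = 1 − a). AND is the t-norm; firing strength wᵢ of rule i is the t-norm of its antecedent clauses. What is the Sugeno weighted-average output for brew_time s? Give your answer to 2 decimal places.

38.98

R1 (z=46.0): medium=0.21, high=0.75; AND[a·b] → w = 0.1575
R2 (z=35.0): regular=0.87, high=0.75, coarse=0.25; AND[a·b] → w = 0.1631
R3 (z=29.0): ¬high=1−0.75=0.25, medium=0.21, regular=0.87; AND[a·b] → w = 0.0457
Weighted average = (0.1575·46.0 + 0.1631·35.0 + 0.0457·29.0) / (0.1575 + 0.1631 + 0.0457)
  = 14.2790 / 0.3663 = 38.98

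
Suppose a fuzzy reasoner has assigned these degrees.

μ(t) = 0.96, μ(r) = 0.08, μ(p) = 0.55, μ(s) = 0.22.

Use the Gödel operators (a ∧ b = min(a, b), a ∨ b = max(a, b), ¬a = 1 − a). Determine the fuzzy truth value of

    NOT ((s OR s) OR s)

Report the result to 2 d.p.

0.78

s OR s = max(a, b) on (0.22, 0.22) = 0.22
(s OR s) OR s = max(a, b) on (0.22, 0.22) = 0.22
NOT ((s OR s) OR s) = 1 − 0.22 = 0.78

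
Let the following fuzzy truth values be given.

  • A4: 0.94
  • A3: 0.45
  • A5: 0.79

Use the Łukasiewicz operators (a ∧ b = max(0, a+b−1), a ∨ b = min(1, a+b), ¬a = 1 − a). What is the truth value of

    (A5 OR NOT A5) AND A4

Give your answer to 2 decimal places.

NOT A5 = 1 − 0.79 = 0.21
A5 OR NOT A5 = min(1, a+b) on (0.79, 0.21) = 1.00
(A5 OR NOT A5) AND A4 = max(0, a+b−1) on (1.00, 0.94) = 0.94

0.94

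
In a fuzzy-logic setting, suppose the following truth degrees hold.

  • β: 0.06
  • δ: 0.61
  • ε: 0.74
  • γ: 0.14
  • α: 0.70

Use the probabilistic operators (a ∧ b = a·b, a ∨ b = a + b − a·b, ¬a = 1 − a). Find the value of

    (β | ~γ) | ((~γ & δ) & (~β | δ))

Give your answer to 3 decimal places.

0.936

~γ = 1 − 0.1400 = 0.8600
β | ~γ = a + b − a·b on (0.0600, 0.8600) = 0.8684
~γ = 1 − 0.1400 = 0.8600
~γ & δ = a·b on (0.8600, 0.6100) = 0.5246
~β = 1 − 0.0600 = 0.9400
~β | δ = a + b − a·b on (0.9400, 0.6100) = 0.9766
(~γ & δ) & (~β | δ) = a·b on (0.5246, 0.9766) = 0.5123
(β | ~γ) | ((~γ & δ) & (~β | δ)) = a + b − a·b on (0.8684, 0.5123) = 0.9358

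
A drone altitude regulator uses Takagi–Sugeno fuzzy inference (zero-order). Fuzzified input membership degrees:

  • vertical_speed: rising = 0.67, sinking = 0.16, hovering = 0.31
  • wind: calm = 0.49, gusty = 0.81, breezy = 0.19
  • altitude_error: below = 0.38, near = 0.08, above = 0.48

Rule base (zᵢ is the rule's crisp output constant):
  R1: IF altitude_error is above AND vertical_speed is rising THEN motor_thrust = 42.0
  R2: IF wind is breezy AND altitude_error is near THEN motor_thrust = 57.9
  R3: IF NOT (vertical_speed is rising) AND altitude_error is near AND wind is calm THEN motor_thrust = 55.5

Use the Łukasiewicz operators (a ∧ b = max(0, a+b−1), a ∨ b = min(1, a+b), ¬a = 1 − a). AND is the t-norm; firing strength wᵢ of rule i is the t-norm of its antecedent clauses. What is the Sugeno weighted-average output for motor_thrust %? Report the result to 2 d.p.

R1 (z=42.0): above=0.48, rising=0.67; AND[max(0, a+b−1)] → w = 0.15
R2 (z=57.9): breezy=0.19, near=0.08; AND[max(0, a+b−1)] → w = 0.00
R3 (z=55.5): ¬rising=1−0.67=0.33, near=0.08, calm=0.49; AND[max(0, a+b−1)] → w = 0.00
Weighted average = (0.15·42.0 + 0.00·57.9 + 0.00·55.5) / (0.15 + 0.00 + 0.00)
  = 6.3000 / 0.1500 = 42.00

42.00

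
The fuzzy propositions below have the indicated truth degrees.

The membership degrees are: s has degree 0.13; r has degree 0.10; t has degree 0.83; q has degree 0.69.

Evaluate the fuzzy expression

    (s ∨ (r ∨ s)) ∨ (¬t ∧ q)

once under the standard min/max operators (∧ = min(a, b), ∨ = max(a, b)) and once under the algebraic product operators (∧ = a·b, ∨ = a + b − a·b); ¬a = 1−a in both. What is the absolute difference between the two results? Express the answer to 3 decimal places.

Under standard min/max:
  r ∨ s = max(a, b) on (0.10, 0.13) = 0.13
  s ∨ (r ∨ s) = max(a, b) on (0.13, 0.13) = 0.13
  ¬t = 1 − 0.83 = 0.17
  ¬t ∧ q = min(a, b) on (0.17, 0.69) = 0.17
  (s ∨ (r ∨ s)) ∨ (¬t ∧ q) = max(a, b) on (0.13, 0.17) = 0.17
  → value = 0.1700
Under algebraic product:
  r ∨ s = a + b − a·b on (0.1000, 0.1300) = 0.2170
  s ∨ (r ∨ s) = a + b − a·b on (0.1300, 0.2170) = 0.3188
  ¬t = 1 − 0.8300 = 0.1700
  ¬t ∧ q = a·b on (0.1700, 0.6900) = 0.1173
  (s ∨ (r ∨ s)) ∨ (¬t ∧ q) = a + b − a·b on (0.3188, 0.1173) = 0.3987
  → value = 0.3987
|0.1700 − 0.3987| = 0.229

0.229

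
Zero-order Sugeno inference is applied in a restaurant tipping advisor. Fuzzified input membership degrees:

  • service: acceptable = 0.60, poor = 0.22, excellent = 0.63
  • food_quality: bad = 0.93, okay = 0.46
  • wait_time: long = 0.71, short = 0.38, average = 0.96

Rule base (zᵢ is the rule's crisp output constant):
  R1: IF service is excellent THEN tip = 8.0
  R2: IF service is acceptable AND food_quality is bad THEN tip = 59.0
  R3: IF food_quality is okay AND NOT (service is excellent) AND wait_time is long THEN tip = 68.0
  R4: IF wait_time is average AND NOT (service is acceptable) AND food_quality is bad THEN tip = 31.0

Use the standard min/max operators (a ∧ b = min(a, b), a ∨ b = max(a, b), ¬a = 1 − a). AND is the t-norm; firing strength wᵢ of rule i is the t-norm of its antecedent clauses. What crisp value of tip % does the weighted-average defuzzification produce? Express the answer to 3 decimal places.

R1 (z=8.0): excellent=0.63 → w = 0.63
R2 (z=59.0): acceptable=0.60, bad=0.93; AND[min(a, b)] → w = 0.60
R3 (z=68.0): okay=0.46, ¬excellent=1−0.63=0.37, long=0.71; AND[min(a, b)] → w = 0.37
R4 (z=31.0): average=0.96, ¬acceptable=1−0.60=0.40, bad=0.93; AND[min(a, b)] → w = 0.40
Weighted average = (0.63·8.0 + 0.60·59.0 + 0.37·68.0 + 0.40·31.0) / (0.63 + 0.60 + 0.37 + 0.40)
  = 78.0000 / 2.0000 = 39.000

39.000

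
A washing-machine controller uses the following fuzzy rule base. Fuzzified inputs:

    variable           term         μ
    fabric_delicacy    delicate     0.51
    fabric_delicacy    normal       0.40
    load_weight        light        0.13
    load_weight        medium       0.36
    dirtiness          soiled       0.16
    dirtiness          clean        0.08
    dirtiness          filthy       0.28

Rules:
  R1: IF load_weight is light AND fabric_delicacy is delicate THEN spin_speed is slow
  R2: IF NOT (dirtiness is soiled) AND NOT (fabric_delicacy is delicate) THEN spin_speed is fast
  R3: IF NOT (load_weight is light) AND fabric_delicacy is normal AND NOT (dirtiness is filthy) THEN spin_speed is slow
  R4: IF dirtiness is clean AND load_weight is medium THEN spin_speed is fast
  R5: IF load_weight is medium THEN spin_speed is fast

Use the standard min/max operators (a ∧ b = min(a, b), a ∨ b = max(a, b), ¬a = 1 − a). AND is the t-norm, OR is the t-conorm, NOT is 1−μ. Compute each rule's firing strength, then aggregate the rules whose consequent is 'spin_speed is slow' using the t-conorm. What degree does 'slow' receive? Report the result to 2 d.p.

R1: light=0.13, delicate=0.51; AND[min(a, b)] → w = 0.13
R2: ¬soiled=1−0.16=0.84, ¬delicate=1−0.51=0.49; AND[min(a, b)] → w = 0.49
R3: ¬light=1−0.13=0.87, normal=0.40, ¬filthy=1−0.28=0.72; AND[min(a, b)] → w = 0.40
R4: clean=0.08, medium=0.36; AND[min(a, b)] → w = 0.08
R5: medium=0.36 → w = 0.36
Rules with consequent 'slow': {R1, R3} → strengths 0.13, 0.40
Aggregate via t-conorm [max(a, b)]: 0.40

0.40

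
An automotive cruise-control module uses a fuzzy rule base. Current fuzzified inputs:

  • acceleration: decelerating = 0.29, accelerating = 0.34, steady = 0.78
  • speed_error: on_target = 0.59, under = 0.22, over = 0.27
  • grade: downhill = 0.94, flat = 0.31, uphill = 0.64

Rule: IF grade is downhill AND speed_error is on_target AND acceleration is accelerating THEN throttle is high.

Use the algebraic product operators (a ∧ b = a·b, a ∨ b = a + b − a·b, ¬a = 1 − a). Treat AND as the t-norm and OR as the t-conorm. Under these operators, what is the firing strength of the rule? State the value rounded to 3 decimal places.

0.189

firing strength: downhill=0.94, on_target=0.59, accelerating=0.34; AND[a·b] → w = 0.1886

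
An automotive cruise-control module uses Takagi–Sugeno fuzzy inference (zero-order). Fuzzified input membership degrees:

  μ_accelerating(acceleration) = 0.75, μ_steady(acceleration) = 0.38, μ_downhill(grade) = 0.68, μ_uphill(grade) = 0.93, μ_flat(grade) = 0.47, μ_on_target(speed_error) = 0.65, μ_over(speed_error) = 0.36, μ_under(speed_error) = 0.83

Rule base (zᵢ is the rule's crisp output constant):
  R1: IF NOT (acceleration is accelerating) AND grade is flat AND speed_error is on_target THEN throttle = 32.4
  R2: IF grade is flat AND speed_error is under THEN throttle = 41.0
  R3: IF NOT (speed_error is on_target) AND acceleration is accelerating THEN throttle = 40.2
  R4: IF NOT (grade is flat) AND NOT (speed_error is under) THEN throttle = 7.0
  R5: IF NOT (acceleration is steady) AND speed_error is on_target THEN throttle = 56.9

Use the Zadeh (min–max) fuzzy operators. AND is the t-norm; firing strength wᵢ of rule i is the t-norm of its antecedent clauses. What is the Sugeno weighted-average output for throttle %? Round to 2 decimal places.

41.89

R1 (z=32.4): ¬accelerating=1−0.75=0.25, flat=0.47, on_target=0.65; AND[min(a, b)] → w = 0.25
R2 (z=41.0): flat=0.47, under=0.83; AND[min(a, b)] → w = 0.47
R3 (z=40.2): ¬on_target=1−0.65=0.35, accelerating=0.75; AND[min(a, b)] → w = 0.35
R4 (z=7.0): ¬flat=1−0.47=0.53, ¬under=1−0.83=0.17; AND[min(a, b)] → w = 0.17
R5 (z=56.9): ¬steady=1−0.38=0.62, on_target=0.65; AND[min(a, b)] → w = 0.62
Weighted average = (0.25·32.4 + 0.47·41.0 + 0.35·40.2 + 0.17·7.0 + 0.62·56.9) / (0.25 + 0.47 + 0.35 + 0.17 + 0.62)
  = 77.9080 / 1.8600 = 41.89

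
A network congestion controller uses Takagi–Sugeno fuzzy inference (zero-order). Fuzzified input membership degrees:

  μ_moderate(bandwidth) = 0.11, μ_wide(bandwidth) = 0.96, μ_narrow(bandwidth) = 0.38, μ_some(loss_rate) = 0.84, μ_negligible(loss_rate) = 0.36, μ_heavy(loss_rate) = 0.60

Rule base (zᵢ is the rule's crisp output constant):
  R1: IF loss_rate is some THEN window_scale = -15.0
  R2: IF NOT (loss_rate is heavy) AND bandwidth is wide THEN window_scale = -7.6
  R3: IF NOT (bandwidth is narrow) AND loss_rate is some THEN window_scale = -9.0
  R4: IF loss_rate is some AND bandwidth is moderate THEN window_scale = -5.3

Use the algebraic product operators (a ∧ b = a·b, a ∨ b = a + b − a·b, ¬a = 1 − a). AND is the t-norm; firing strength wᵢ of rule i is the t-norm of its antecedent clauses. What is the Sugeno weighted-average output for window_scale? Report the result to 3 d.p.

-11.265

R1 (z=-15.0): some=0.84 → w = 0.8400
R2 (z=-7.6): ¬heavy=1−0.60=0.40, wide=0.96; AND[a·b] → w = 0.3840
R3 (z=-9.0): ¬narrow=1−0.38=0.62, some=0.84; AND[a·b] → w = 0.5208
R4 (z=-5.3): some=0.84, moderate=0.11; AND[a·b] → w = 0.0924
Weighted average = (0.8400·-15.0 + 0.3840·-7.6 + 0.5208·-9.0 + 0.0924·-5.3) / (0.8400 + 0.3840 + 0.5208 + 0.0924)
  = -20.6953 / 1.8372 = -11.265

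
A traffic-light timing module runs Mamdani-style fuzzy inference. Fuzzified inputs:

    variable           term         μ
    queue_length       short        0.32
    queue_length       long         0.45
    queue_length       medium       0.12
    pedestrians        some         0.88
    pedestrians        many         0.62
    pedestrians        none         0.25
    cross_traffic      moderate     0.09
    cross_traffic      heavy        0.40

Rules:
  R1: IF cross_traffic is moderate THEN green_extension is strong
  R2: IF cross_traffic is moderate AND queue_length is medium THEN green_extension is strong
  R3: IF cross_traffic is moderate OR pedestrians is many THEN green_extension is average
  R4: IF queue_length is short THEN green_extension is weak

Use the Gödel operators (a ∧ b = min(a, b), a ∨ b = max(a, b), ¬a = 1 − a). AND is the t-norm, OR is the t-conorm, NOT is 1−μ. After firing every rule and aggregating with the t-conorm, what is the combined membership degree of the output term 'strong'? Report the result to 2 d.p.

0.09

R1: moderate=0.09 → w = 0.09
R2: moderate=0.09, medium=0.12; AND[min(a, b)] → w = 0.09
R3: moderate=0.09, many=0.62; OR[max(a, b)] → w = 0.62
R4: short=0.32 → w = 0.32
Rules with consequent 'strong': {R1, R2} → strengths 0.09, 0.09
Aggregate via t-conorm [max(a, b)]: 0.09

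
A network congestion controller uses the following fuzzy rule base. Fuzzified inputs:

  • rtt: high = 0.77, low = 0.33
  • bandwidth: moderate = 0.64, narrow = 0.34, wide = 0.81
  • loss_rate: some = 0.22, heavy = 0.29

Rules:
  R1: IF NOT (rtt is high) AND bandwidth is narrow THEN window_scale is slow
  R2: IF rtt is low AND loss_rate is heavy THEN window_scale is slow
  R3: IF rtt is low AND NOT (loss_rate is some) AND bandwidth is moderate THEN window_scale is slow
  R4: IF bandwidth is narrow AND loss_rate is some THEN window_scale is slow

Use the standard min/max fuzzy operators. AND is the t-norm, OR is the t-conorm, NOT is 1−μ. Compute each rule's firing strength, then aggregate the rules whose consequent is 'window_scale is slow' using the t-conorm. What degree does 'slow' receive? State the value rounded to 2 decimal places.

R1: ¬high=1−0.77=0.23, narrow=0.34; AND[min(a, b)] → w = 0.23
R2: low=0.33, heavy=0.29; AND[min(a, b)] → w = 0.29
R3: low=0.33, ¬some=1−0.22=0.78, moderate=0.64; AND[min(a, b)] → w = 0.33
R4: narrow=0.34, some=0.22; AND[min(a, b)] → w = 0.22
Rules with consequent 'slow': {R1, R2, R3, R4} → strengths 0.23, 0.29, 0.33, 0.22
Aggregate via t-conorm [max(a, b)]: 0.33

0.33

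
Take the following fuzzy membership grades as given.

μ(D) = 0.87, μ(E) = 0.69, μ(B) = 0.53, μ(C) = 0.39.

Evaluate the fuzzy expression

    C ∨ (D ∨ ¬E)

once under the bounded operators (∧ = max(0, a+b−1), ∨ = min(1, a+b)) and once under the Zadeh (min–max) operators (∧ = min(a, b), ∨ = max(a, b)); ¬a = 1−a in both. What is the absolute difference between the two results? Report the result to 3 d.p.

0.130

Under bounded:
  ¬E = 1 − 0.69 = 0.31
  D ∨ ¬E = min(1, a+b) on (0.87, 0.31) = 1.00
  C ∨ (D ∨ ¬E) = min(1, a+b) on (0.39, 1.00) = 1.00
  → value = 1.0000
Under Zadeh (min–max):
  ¬E = 1 − 0.69 = 0.31
  D ∨ ¬E = max(a, b) on (0.87, 0.31) = 0.87
  C ∨ (D ∨ ¬E) = max(a, b) on (0.39, 0.87) = 0.87
  → value = 0.8700
|1.0000 − 0.8700| = 0.130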